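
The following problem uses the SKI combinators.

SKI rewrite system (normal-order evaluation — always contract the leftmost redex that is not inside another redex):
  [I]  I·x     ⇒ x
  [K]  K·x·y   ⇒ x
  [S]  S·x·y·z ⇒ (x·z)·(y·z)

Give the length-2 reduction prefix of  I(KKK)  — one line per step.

  start: I(KKK)
  →1  KKK
  →2  K

Answer: after 2 steps: K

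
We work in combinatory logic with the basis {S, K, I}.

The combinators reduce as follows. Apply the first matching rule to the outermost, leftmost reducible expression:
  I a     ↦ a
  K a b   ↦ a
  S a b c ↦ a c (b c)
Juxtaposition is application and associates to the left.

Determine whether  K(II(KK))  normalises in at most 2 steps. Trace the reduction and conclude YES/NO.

  start: K(II(KK))
  step 1: K(I(KK))
  step 2: K(KK)

Answer: YES — reaches normal form K(KK) in 2 ≤ 2 steps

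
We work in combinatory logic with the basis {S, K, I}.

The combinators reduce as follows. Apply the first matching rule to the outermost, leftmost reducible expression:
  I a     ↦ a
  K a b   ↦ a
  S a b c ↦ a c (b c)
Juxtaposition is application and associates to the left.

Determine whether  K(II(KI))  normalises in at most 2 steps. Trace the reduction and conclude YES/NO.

Answer: YES — reaches normal form K(KI) in 2 ≤ 2 steps

Reduction:
  start: K(II(KI))
  step 1: K(I(KI))
  step 2: K(KI)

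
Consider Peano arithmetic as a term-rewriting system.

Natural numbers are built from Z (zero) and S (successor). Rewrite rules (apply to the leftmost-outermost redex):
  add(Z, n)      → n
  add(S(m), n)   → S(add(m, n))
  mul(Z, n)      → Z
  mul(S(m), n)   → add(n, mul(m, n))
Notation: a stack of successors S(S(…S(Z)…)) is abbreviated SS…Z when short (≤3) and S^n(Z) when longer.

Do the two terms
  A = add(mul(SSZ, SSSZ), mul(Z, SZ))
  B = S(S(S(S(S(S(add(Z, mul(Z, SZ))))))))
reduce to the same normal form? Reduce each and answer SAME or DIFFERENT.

Term A:
  start: add(mul(SSZ, SSSZ), mul(Z, SZ))
  [1] add(add(SSSZ, mul(SZ, SSSZ)), mul(Z, SZ))
  [2] add(S(add(SSZ, mul(SZ, SSSZ))), mul(Z, SZ))
  [3] S(add(add(SSZ, mul(SZ, SSSZ)), mul(Z, SZ)))
  [4] S(add(S(add(SZ, mul(SZ, SSSZ))), mul(Z, SZ)))
  [5] S(S(add(add(SZ, mul(SZ, SSSZ)), mul(Z, SZ))))
  [6] S(S(add(S(add(Z, mul(SZ, SSSZ))), mul(Z, SZ))))
  [7] S(S(S(add(add(Z, mul(SZ, SSSZ)), mul(Z, SZ)))))
  [8] S(S(S(add(mul(SZ, SSSZ), mul(Z, SZ)))))
  [9] S(S(S(add(add(SSSZ, mul(Z, SSSZ)), mul(Z, SZ)))))
  [10] S(S(S(add(S(add(SSZ, mul(Z, SSSZ))), mul(Z, SZ)))))
  [11] S(S(S(S(add(add(SSZ, mul(Z, SSSZ)), mul(Z, SZ))))))
  [12] S(S(S(S(add(S(add(SZ, mul(Z, SSSZ))), mul(Z, SZ))))))
  [13] S(S(S(S(S(add(add(SZ, mul(Z, SSSZ)), mul(Z, SZ)))))))
  [14] S(S(S(S(S(add(S(add(Z, mul(Z, SSSZ))), mul(Z, SZ)))))))
  [15] S(S(S(S(S(S(add(add(Z, mul(Z, SSSZ)), mul(Z, SZ))))))))
  [16] S(S(S(S(S(S(add(mul(Z, SSSZ), mul(Z, SZ))))))))
  [17] S(S(S(S(S(S(add(Z, mul(Z, SZ))))))))
  [18] S(S(S(S(S(S(mul(Z, SZ)))))))
  [19] S^6(Z)

Term B:
  start: S(S(S(S(S(S(add(Z, mul(Z, SZ))))))))
  [1] S(S(S(S(S(S(mul(Z, SZ)))))))
  [2] S^6(Z)

Answer: SAME — A ⇓ S^6(Z), B ⇓ S^6(Z)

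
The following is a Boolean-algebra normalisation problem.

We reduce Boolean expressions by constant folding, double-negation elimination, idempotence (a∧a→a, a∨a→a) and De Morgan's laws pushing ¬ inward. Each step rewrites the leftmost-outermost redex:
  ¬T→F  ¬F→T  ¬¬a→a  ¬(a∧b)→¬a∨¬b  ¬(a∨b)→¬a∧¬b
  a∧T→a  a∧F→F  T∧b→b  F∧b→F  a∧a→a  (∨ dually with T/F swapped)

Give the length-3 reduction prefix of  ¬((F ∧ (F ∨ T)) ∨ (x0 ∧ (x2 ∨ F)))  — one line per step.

  start: ¬((F ∧ (F ∨ T)) ∨ (x0 ∧ (x2 ∨ F)))
  step 1: ¬(F ∧ (F ∨ T)) ∧ ¬(x0 ∧ (x2 ∨ F))
  step 2: (¬F ∨ ¬(F ∨ T)) ∧ ¬(x0 ∧ (x2 ∨ F))
  step 3: (T ∨ ¬(F ∨ T)) ∧ ¬(x0 ∧ (x2 ∨ F))

Answer: after 3 steps: (T ∨ ¬(F ∨ T)) ∧ ¬(x0 ∧ (x2 ∨ F))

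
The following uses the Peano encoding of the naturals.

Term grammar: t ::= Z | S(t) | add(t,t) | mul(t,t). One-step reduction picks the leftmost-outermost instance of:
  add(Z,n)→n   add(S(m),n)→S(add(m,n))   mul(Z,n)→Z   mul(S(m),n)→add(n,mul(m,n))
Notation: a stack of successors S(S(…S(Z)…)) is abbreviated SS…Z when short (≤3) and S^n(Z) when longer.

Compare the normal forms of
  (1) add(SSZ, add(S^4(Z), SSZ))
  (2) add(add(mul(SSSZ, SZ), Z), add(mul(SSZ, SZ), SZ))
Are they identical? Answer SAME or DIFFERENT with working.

Answer: DIFFERENT — A ⇓ S^8(Z), B ⇓ S^6(Z)

Derivation:
Term A:
  start: add(SSZ, add(S^4(Z), SSZ))
  →1  S(add(SZ, add(S^4(Z), SSZ)))
  →2  S(S(add(Z, add(S^4(Z), SSZ))))
  →3  S(S(add(S^4(Z), SSZ)))
  →4  S(S(S(add(SSSZ, SSZ))))
  →5  S(S(S(S(add(SSZ, SSZ)))))
  →6  S(S(S(S(S(add(SZ, SSZ))))))
  →7  S(S(S(S(S(S(add(Z, SSZ)))))))
  →8  S^8(Z)

Term B:
  start: add(add(mul(SSSZ, SZ), Z), add(mul(SSZ, SZ), SZ))
  →1  add(add(add(SZ, mul(SSZ, SZ)), Z), add(mul(SSZ, SZ), SZ))
  →2  add(add(S(add(Z, mul(SSZ, SZ))), Z), add(mul(SSZ, SZ), SZ))
  →3  add(S(add(add(Z, mul(SSZ, SZ)), Z)), add(mul(SSZ, SZ), SZ))
  →4  S(add(add(add(Z, mul(SSZ, SZ)), Z), add(mul(SSZ, SZ), SZ)))
  →5  S(add(add(mul(SSZ, SZ), Z), add(mul(SSZ, SZ), SZ)))
  →6  S(add(add(add(SZ, mul(SZ, SZ)), Z), add(mul(SSZ, SZ), SZ)))
  →7  S(add(add(S(add(Z, mul(SZ, SZ))), Z), add(mul(SSZ, SZ), SZ)))
  →8  S(add(S(add(add(Z, mul(SZ, SZ)), Z)), add(mul(SSZ, SZ), SZ)))
  →9  S(S(add(add(add(Z, mul(SZ, SZ)), Z), add(mul(SSZ, SZ), SZ))))
  →10  S(S(add(add(mul(SZ, SZ), Z), add(mul(SSZ, SZ), SZ))))
  →11  S(S(add(add(add(SZ, mul(Z, SZ)), Z), add(mul(SSZ, SZ), SZ))))
  →12  S(S(add(add(S(add(Z, mul(Z, SZ))), Z), add(mul(SSZ, SZ), SZ))))
  →13  S(S(add(S(add(add(Z, mul(Z, SZ)), Z)), add(mul(SSZ, SZ), SZ))))
  →14  S(S(S(add(add(add(Z, mul(Z, SZ)), Z), add(mul(SSZ, SZ), SZ)))))
  →15  S(S(S(add(add(mul(Z, SZ), Z), add(mul(SSZ, SZ), SZ)))))
  →16  S(S(S(add(add(Z, Z), add(mul(SSZ, SZ), SZ)))))
  →17  S(S(S(add(Z, add(mul(SSZ, SZ), SZ)))))
  →18  S(S(S(add(mul(SSZ, SZ), SZ))))
  →19  S(S(S(add(add(SZ, mul(SZ, SZ)), SZ))))
  →20  S(S(S(add(S(add(Z, mul(SZ, SZ))), SZ))))
  →21  S(S(S(S(add(add(Z, mul(SZ, SZ)), SZ)))))
  →22  S(S(S(S(add(mul(SZ, SZ), SZ)))))
  →23  S(S(S(S(add(add(SZ, mul(Z, SZ)), SZ)))))
  →24  S(S(S(S(add(S(add(Z, mul(Z, SZ))), SZ)))))
  →25  S(S(S(S(S(add(add(Z, mul(Z, SZ)), SZ))))))
  →26  S(S(S(S(S(add(mul(Z, SZ), SZ))))))
  →27  S(S(S(S(S(add(Z, SZ))))))
  →28  S^6(Z)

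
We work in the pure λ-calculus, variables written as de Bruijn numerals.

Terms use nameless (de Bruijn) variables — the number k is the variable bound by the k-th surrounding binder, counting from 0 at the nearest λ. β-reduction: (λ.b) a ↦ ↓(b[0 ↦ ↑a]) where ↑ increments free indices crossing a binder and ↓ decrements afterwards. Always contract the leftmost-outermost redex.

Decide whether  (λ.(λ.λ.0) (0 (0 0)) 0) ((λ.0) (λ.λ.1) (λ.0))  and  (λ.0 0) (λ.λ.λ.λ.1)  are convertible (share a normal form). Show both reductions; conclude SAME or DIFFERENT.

Term A:
  start: (λ.(λ.λ.0) (0 (0 0)) 0) ((λ.0) (λ.λ.1) (λ.0))
  →1  (λ.λ.0) ((λ.0) (λ.λ.1) (λ.0) ((λ.0) (λ.λ.1) (λ.0) ((λ.0) (λ.λ.1) (λ.0)))) ((λ.0) (λ.λ.1) (λ.0))
  →2  (λ.0) ((λ.0) (λ.λ.1) (λ.0))
  →3  (λ.0) (λ.λ.1) (λ.0)
  →4  (λ.λ.1) (λ.0)
  →5  λ.λ.0

Term B:
  start: (λ.0 0) (λ.λ.λ.λ.1)
  →1  (λ.λ.λ.λ.1) (λ.λ.λ.λ.1)
  →2  λ.λ.λ.1

Answer: DIFFERENT — A ⇓ λ.λ.0, B ⇓ λ.λ.λ.1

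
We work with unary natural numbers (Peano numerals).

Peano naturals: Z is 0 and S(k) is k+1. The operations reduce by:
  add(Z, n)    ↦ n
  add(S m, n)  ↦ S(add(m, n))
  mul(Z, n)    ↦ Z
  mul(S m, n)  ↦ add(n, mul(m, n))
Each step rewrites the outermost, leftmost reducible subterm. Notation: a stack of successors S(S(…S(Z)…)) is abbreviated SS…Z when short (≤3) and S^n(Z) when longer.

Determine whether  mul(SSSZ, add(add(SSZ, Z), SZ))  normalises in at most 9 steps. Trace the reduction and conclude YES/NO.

  start: mul(SSSZ, add(add(SSZ, Z), SZ))
  step 1: add(add(add(SSZ, Z), SZ), mul(SSZ, add(add(SSZ, Z), SZ)))
  step 2: add(add(S(add(SZ, Z)), SZ), mul(SSZ, add(add(SSZ, Z), SZ)))
  step 3: add(S(add(add(SZ, Z), SZ)), mul(SSZ, add(add(SSZ, Z), SZ)))
  step 4: S(add(add(add(SZ, Z), SZ), mul(SSZ, add(add(SSZ, Z), SZ))))
  step 5: S(add(add(S(add(Z, Z)), SZ), mul(SSZ, add(add(SSZ, Z), SZ))))
  step 6: S(add(S(add(add(Z, Z), SZ)), mul(SSZ, add(add(SSZ, Z), SZ))))
  step 7: S(S(add(add(add(Z, Z), SZ), mul(SSZ, add(add(SSZ, Z), SZ)))))
  step 8: S(S(add(add(Z, SZ), mul(SSZ, add(add(SSZ, Z), SZ)))))
  step 9: S(S(add(SZ, mul(SSZ, add(add(SSZ, Z), SZ)))))

Answer: NO — after 9 steps the term is S(S(add(SZ, mul(SSZ, add(add(SSZ, Z), SZ))))), not yet normal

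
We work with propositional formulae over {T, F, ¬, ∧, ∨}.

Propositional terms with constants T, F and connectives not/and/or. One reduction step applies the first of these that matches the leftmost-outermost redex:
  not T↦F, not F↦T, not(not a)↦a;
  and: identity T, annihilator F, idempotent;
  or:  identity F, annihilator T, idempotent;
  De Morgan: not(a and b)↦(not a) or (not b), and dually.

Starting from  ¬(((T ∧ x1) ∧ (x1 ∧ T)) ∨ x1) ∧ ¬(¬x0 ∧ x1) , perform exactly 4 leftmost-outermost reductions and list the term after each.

  start: ¬(((T ∧ x1) ∧ (x1 ∧ T)) ∨ x1) ∧ ¬(¬x0 ∧ x1)
  [1] (¬((T ∧ x1) ∧ (x1 ∧ T)) ∧ ¬x1) ∧ ¬(¬x0 ∧ x1)
  [2] ((¬(T ∧ x1) ∨ ¬(x1 ∧ T)) ∧ ¬x1) ∧ ¬(¬x0 ∧ x1)
  [3] (((¬T ∨ ¬x1) ∨ ¬(x1 ∧ T)) ∧ ¬x1) ∧ ¬(¬x0 ∧ x1)
  [4] (((F ∨ ¬x1) ∨ ¬(x1 ∧ T)) ∧ ¬x1) ∧ ¬(¬x0 ∧ x1)

Answer: after 4 steps: (((F ∨ ¬x1) ∨ ¬(x1 ∧ T)) ∧ ¬x1) ∧ ¬(¬x0 ∧ x1)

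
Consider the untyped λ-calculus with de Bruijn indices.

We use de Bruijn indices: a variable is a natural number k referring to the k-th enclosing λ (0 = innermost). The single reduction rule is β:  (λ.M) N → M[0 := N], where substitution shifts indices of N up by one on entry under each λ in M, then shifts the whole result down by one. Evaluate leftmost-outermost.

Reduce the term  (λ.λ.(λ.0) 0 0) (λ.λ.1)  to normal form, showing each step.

Answer: normal form = λ.0 0  (in 2 steps)

Derivation:
  start: (λ.λ.(λ.0) 0 0) (λ.λ.1)
  [1] λ.(λ.0) 0 0
  [2] λ.0 0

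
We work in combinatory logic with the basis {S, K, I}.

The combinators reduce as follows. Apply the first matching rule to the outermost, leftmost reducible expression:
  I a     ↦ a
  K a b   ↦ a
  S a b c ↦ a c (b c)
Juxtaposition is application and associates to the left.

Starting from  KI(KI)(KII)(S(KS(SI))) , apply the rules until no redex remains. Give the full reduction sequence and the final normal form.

  start: KI(KI)(KII)(S(KS(SI)))
  →1  I(KII)(S(KS(SI)))
  →2  KII(S(KS(SI)))
  →3  I(S(KS(SI)))
  →4  S(KS(SI))
  →5  SS

Answer: normal form = SS  (in 5 steps)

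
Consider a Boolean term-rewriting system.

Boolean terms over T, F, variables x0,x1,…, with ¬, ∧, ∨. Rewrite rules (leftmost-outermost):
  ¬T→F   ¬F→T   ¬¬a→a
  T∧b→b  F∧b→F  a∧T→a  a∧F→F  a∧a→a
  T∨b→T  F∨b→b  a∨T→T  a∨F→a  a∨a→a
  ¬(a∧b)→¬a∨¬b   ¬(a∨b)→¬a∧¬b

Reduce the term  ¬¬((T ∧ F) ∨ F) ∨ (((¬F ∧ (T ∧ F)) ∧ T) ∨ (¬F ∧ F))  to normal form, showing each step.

Answer: normal form = F  (in 10 steps)

Reduction:
  start: ¬¬((T ∧ F) ∨ F) ∨ (((¬F ∧ (T ∧ F)) ∧ T) ∨ (¬F ∧ F))
  [1] ((T ∧ F) ∨ F) ∨ (((¬F ∧ (T ∧ F)) ∧ T) ∨ (¬F ∧ F))
  [2] (T ∧ F) ∨ (((¬F ∧ (T ∧ F)) ∧ T) ∨ (¬F ∧ F))
  [3] F ∨ (((¬F ∧ (T ∧ F)) ∧ T) ∨ (¬F ∧ F))
  [4] ((¬F ∧ (T ∧ F)) ∧ T) ∨ (¬F ∧ F)
  [5] (¬F ∧ (T ∧ F)) ∨ (¬F ∧ F)
  [6] (T ∧ (T ∧ F)) ∨ (¬F ∧ F)
  [7] (T ∧ F) ∨ (¬F ∧ F)
  [8] F ∨ (¬F ∧ F)
  [9] ¬F ∧ F
  [10] F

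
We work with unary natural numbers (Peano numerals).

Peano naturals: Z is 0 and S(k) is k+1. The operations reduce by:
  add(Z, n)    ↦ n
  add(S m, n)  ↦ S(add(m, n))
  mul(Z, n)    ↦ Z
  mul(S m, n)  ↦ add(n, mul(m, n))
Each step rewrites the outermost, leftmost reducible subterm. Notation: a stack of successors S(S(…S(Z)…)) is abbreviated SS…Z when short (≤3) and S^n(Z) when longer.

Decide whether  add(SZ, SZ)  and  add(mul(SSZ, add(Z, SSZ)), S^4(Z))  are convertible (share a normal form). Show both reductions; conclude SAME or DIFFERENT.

Term A:
  start: add(SZ, SZ)
  →1  S(add(Z, SZ))
  →2  SSZ

Term B:
  start: add(mul(SSZ, add(Z, SSZ)), S^4(Z))
  →1  add(add(add(Z, SSZ), mul(SZ, add(Z, SSZ))), S^4(Z))
  →2  add(add(SSZ, mul(SZ, add(Z, SSZ))), S^4(Z))
  →3  add(S(add(SZ, mul(SZ, add(Z, SSZ)))), S^4(Z))
  →4  S(add(add(SZ, mul(SZ, add(Z, SSZ))), S^4(Z)))
  →5  S(add(S(add(Z, mul(SZ, add(Z, SSZ)))), S^4(Z)))
  →6  S(S(add(add(Z, mul(SZ, add(Z, SSZ))), S^4(Z))))
  →7  S(S(add(mul(SZ, add(Z, SSZ)), S^4(Z))))
  →8  S(S(add(add(add(Z, SSZ), mul(Z, add(Z, SSZ))), S^4(Z))))
  →9  S(S(add(add(SSZ, mul(Z, add(Z, SSZ))), S^4(Z))))
  →10  S(S(add(S(add(SZ, mul(Z, add(Z, SSZ)))), S^4(Z))))
  →11  S(S(S(add(add(SZ, mul(Z, add(Z, SSZ))), S^4(Z)))))
  →12  S(S(S(add(S(add(Z, mul(Z, add(Z, SSZ)))), S^4(Z)))))
  →13  S(S(S(S(add(add(Z, mul(Z, add(Z, SSZ))), S^4(Z))))))
  →14  S(S(S(S(add(mul(Z, add(Z, SSZ)), S^4(Z))))))
  →15  S(S(S(S(add(Z, S^4(Z))))))
  →16  S^8(Z)

Answer: DIFFERENT — A ⇓ SSZ, B ⇓ S^8(Z)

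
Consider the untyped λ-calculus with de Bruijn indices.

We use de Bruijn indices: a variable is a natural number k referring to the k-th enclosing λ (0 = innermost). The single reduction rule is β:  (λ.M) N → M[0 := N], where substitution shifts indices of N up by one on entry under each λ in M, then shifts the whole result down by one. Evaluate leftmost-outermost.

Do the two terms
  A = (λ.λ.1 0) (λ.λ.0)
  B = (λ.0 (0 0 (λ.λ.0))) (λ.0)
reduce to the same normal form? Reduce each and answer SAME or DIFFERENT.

Term A:
  start: (λ.λ.1 0) (λ.λ.0)
  step 1: λ.(λ.λ.0) 0
  step 2: λ.λ.0

Term B:
  start: (λ.0 (0 0 (λ.λ.0))) (λ.0)
  step 1: (λ.0) ((λ.0) (λ.0) (λ.λ.0))
  step 2: (λ.0) (λ.0) (λ.λ.0)
  step 3: (λ.0) (λ.λ.0)
  step 4: λ.λ.0

Answer: SAME — A ⇓ λ.λ.0, B ⇓ λ.λ.0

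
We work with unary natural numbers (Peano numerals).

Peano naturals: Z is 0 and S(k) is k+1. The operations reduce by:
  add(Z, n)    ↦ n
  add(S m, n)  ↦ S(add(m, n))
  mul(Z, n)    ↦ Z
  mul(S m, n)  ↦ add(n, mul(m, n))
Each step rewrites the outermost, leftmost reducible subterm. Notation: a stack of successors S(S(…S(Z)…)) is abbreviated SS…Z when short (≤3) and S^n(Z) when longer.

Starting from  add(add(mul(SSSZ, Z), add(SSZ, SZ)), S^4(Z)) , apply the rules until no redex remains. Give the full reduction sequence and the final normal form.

  start: add(add(mul(SSSZ, Z), add(SSZ, SZ)), S^4(Z))
  step 1: add(add(add(Z, mul(SSZ, Z)), add(SSZ, SZ)), S^4(Z))
  step 2: add(add(mul(SSZ, Z), add(SSZ, SZ)), S^4(Z))
  step 3: add(add(add(Z, mul(SZ, Z)), add(SSZ, SZ)), S^4(Z))
  step 4: add(add(mul(SZ, Z), add(SSZ, SZ)), S^4(Z))
  step 5: add(add(add(Z, mul(Z, Z)), add(SSZ, SZ)), S^4(Z))
  step 6: add(add(mul(Z, Z), add(SSZ, SZ)), S^4(Z))
  step 7: add(add(Z, add(SSZ, SZ)), S^4(Z))
  step 8: add(add(SSZ, SZ), S^4(Z))
  step 9: add(S(add(SZ, SZ)), S^4(Z))
  step 10: S(add(add(SZ, SZ), S^4(Z)))
  step 11: S(add(S(add(Z, SZ)), S^4(Z)))
  step 12: S(S(add(add(Z, SZ), S^4(Z))))
  step 13: S(S(add(SZ, S^4(Z))))
  step 14: S(S(S(add(Z, S^4(Z)))))
  step 15: S^7(Z)

Answer: normal form = S^7(Z)  (in 15 steps)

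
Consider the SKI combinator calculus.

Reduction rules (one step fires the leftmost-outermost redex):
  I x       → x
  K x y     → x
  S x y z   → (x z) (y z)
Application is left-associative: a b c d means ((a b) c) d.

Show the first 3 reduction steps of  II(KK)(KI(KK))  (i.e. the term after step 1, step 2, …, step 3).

Answer: after 3 steps: K

Reduction:
  start: II(KK)(KI(KK))
  →1  I(KK)(KI(KK))
  →2  KK(KI(KK))
  →3  K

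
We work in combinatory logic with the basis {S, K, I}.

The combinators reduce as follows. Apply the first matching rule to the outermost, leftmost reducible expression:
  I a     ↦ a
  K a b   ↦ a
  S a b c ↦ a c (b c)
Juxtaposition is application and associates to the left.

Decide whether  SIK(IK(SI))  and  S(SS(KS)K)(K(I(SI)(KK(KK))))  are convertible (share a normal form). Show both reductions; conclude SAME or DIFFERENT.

Term A:
  start: SIK(IK(SI))
  [1] I(IK(SI))(K(IK(SI)))
  [2] IK(SI)(K(IK(SI)))
  [3] K(SI)(K(IK(SI)))
  [4] SI

Term B:
  start: S(SS(KS)K)(K(I(SI)(KK(KK))))
  [1] S(SK(KSK))(K(I(SI)(KK(KK))))
  [2] S(SKS)(K(I(SI)(KK(KK))))
  [3] S(SKS)(K(SI(KK(KK))))
  [4] S(SKS)(K(SIK))

Answer: DIFFERENT — A ⇓ SI, B ⇓ S(SKS)(K(SIK))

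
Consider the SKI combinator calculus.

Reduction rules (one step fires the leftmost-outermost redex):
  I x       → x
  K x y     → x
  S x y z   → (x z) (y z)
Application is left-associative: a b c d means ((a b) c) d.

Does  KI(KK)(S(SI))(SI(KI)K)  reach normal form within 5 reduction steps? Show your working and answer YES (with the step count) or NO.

  start: KI(KK)(S(SI))(SI(KI)K)
  step 1: I(S(SI))(SI(KI)K)
  step 2: S(SI)(SI(KI)K)
  step 3: S(SI)(IK(KIK))
  step 4: S(SI)(K(KIK))
  step 5: S(SI)(KI)

Answer: YES — reaches normal form S(SI)(KI) in 5 ≤ 5 steps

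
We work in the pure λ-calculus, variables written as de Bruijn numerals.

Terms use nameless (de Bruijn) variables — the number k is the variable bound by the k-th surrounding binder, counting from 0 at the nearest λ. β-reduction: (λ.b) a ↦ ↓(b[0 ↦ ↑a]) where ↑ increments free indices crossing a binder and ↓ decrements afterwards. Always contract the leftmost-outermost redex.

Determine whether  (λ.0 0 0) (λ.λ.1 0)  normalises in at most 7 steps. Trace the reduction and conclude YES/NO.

Answer: YES — reaches normal form λ.λ.1 0 in 5 ≤ 7 steps

Derivation:
  start: (λ.0 0 0) (λ.λ.1 0)
  step 1: (λ.λ.1 0) (λ.λ.1 0) (λ.λ.1 0)
  step 2: (λ.(λ.λ.1 0) 0) (λ.λ.1 0)
  step 3: (λ.λ.1 0) (λ.λ.1 0)
  step 4: λ.(λ.λ.1 0) 0
  step 5: λ.λ.1 0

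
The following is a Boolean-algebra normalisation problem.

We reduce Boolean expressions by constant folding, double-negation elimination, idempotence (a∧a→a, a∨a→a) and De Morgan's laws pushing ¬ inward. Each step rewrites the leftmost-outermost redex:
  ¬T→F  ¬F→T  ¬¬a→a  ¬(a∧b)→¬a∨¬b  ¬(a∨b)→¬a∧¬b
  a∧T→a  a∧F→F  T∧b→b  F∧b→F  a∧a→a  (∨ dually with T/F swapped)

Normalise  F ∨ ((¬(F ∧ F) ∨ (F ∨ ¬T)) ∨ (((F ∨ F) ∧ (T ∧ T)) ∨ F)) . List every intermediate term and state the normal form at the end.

  start: F ∨ ((¬(F ∧ F) ∨ (F ∨ ¬T)) ∨ (((F ∨ F) ∧ (T ∧ T)) ∨ F))
  →1  (¬(F ∧ F) ∨ (F ∨ ¬T)) ∨ (((F ∨ F) ∧ (T ∧ T)) ∨ F)
  →2  ((¬F ∨ ¬F) ∨ (F ∨ ¬T)) ∨ (((F ∨ F) ∧ (T ∧ T)) ∨ F)
  →3  (¬F ∨ (F ∨ ¬T)) ∨ (((F ∨ F) ∧ (T ∧ T)) ∨ F)
  →4  (T ∨ (F ∨ ¬T)) ∨ (((F ∨ F) ∧ (T ∧ T)) ∨ F)
  →5  T ∨ (((F ∨ F) ∧ (T ∧ T)) ∨ F)
  →6  T

Answer: normal form = T  (in 6 steps)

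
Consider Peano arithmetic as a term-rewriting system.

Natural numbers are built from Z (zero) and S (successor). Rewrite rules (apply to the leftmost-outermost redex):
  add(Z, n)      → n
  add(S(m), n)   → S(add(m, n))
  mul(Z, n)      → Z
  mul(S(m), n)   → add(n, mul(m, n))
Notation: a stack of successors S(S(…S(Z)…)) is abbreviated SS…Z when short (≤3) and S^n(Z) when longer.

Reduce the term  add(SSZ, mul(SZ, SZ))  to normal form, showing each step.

  start: add(SSZ, mul(SZ, SZ))
  step 1: S(add(SZ, mul(SZ, SZ)))
  step 2: S(S(add(Z, mul(SZ, SZ))))
  step 3: S(S(mul(SZ, SZ)))
  step 4: S(S(add(SZ, mul(Z, SZ))))
  step 5: S(S(S(add(Z, mul(Z, SZ)))))
  step 6: S(S(S(mul(Z, SZ))))
  step 7: SSSZ

Answer: normal form = SSSZ  (in 7 steps)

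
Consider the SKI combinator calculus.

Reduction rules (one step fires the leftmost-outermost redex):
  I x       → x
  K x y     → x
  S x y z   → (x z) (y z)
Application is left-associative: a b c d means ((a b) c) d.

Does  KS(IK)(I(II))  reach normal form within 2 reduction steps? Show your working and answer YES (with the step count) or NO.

Answer: NO — after 2 steps the term is S(II), not yet normal

Working:
  start: KS(IK)(I(II))
  →1  S(I(II))
  →2  S(II)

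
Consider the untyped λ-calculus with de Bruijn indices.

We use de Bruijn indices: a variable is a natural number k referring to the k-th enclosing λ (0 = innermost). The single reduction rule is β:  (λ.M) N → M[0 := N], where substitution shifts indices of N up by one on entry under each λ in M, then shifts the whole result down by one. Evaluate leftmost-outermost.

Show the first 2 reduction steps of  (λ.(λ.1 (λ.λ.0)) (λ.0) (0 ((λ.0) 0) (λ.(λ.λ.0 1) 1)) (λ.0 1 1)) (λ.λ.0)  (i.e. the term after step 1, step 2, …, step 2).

Answer: after 2 steps: (λ.λ.0) (λ.λ.0) ((λ.λ.0) ((λ.0) (λ.λ.0)) (λ.(λ.λ.0 1) (λ.λ.0))) (λ.0 (λ.λ.0) (λ.λ.0))

Reduction:
  start: (λ.(λ.1 (λ.λ.0)) (λ.0) (0 ((λ.0) 0) (λ.(λ.λ.0 1) 1)) (λ.0 1 1)) (λ.λ.0)
  →1  (λ.(λ.λ.0) (λ.λ.0)) (λ.0) ((λ.λ.0) ((λ.0) (λ.λ.0)) (λ.(λ.λ.0 1) (λ.λ.0))) (λ.0 (λ.λ.0) (λ.λ.0))
  →2  (λ.λ.0) (λ.λ.0) ((λ.λ.0) ((λ.0) (λ.λ.0)) (λ.(λ.λ.0 1) (λ.λ.0))) (λ.0 (λ.λ.0) (λ.λ.0))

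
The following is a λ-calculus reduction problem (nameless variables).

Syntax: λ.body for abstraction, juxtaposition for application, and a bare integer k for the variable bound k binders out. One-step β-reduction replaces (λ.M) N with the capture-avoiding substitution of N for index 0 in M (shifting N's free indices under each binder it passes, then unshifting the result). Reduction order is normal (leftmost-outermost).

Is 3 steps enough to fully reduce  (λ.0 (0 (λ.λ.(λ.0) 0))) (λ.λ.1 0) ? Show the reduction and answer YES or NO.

  start: (λ.0 (0 (λ.λ.(λ.0) 0))) (λ.λ.1 0)
  step 1: (λ.λ.1 0) ((λ.λ.1 0) (λ.λ.(λ.0) 0))
  step 2: λ.(λ.λ.1 0) (λ.λ.(λ.0) 0) 0
  step 3: λ.(λ.(λ.λ.(λ.0) 0) 0) 0

Answer: NO — after 3 steps the term is λ.(λ.(λ.λ.(λ.0) 0) 0) 0, not yet normal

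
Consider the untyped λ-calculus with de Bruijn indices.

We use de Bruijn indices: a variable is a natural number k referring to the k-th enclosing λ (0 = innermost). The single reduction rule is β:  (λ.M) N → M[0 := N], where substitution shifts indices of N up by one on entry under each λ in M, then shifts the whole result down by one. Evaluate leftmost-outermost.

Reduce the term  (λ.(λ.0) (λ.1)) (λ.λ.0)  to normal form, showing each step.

Answer: normal form = λ.λ.λ.0  (in 2 steps)

Working:
  start: (λ.(λ.0) (λ.1)) (λ.λ.0)
  →1  (λ.0) (λ.λ.λ.0)
  →2  λ.λ.λ.0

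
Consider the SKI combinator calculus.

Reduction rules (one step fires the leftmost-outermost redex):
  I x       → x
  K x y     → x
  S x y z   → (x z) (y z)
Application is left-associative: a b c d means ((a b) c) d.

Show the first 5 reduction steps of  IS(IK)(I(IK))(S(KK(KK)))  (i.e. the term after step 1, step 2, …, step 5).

Answer: after 5 steps: SK

Reduction:
  start: IS(IK)(I(IK))(S(KK(KK)))
  →1  S(IK)(I(IK))(S(KK(KK)))
  →2  IK(S(KK(KK)))(I(IK)(S(KK(KK))))
  →3  K(S(KK(KK)))(I(IK)(S(KK(KK))))
  →4  S(KK(KK))
  →5  SK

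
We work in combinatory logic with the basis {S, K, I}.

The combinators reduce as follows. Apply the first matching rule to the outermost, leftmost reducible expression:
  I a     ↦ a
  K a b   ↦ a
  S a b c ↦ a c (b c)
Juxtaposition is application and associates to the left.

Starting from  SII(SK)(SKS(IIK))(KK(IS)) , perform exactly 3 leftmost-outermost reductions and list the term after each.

  start: SII(SK)(SKS(IIK))(KK(IS))
  step 1: I(SK)(I(SK))(SKS(IIK))(KK(IS))
  step 2: SK(I(SK))(SKS(IIK))(KK(IS))
  step 3: K(SKS(IIK))(I(SK)(SKS(IIK)))(KK(IS))

Answer: after 3 steps: K(SKS(IIK))(I(SK)(SKS(IIK)))(KK(IS))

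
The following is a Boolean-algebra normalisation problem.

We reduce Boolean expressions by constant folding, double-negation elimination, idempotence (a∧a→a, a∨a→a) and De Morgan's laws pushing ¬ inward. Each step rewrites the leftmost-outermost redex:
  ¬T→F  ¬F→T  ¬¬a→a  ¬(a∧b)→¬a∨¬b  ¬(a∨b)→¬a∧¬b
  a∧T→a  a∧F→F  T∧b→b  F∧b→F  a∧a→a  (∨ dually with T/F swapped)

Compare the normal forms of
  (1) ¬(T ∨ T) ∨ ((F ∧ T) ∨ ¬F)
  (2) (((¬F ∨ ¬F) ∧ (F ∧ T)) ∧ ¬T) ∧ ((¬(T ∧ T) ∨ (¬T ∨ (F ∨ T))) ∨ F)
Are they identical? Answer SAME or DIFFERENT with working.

Term A:
  start: ¬(T ∨ T) ∨ ((F ∧ T) ∨ ¬F)
  [1] (¬T ∧ ¬T) ∨ ((F ∧ T) ∨ ¬F)
  [2] ¬T ∨ ((F ∧ T) ∨ ¬F)
  [3] F ∨ ((F ∧ T) ∨ ¬F)
  [4] (F ∧ T) ∨ ¬F
  [5] F ∨ ¬F
  [6] ¬F
  [7] T

Term B:
  start: (((¬F ∨ ¬F) ∧ (F ∧ T)) ∧ ¬T) ∧ ((¬(T ∧ T) ∨ (¬T ∨ (F ∨ T))) ∨ F)
  [1] ((¬F ∧ (F ∧ T)) ∧ ¬T) ∧ ((¬(T ∧ T) ∨ (¬T ∨ (F ∨ T))) ∨ F)
  [2] ((T ∧ (F ∧ T)) ∧ ¬T) ∧ ((¬(T ∧ T) ∨ (¬T ∨ (F ∨ T))) ∨ F)
  [3] ((F ∧ T) ∧ ¬T) ∧ ((¬(T ∧ T) ∨ (¬T ∨ (F ∨ T))) ∨ F)
  [4] (F ∧ ¬T) ∧ ((¬(T ∧ T) ∨ (¬T ∨ (F ∨ T))) ∨ F)
  [5] F ∧ ((¬(T ∧ T) ∨ (¬T ∨ (F ∨ T))) ∨ F)
  [6] F

Answer: DIFFERENT — A ⇓ T, B ⇓ F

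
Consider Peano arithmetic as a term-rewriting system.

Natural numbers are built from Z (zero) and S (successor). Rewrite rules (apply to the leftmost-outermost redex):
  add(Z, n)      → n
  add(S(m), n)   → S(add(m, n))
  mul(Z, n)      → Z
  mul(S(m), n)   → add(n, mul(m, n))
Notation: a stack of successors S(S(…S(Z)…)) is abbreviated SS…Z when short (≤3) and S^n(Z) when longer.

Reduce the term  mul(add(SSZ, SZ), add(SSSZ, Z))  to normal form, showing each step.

Answer: normal form = S^9(Z)  (in 31 steps)

Reduction:
  start: mul(add(SSZ, SZ), add(SSSZ, Z))
  [1] mul(S(add(SZ, SZ)), add(SSSZ, Z))
  [2] add(add(SSSZ, Z), mul(add(SZ, SZ), add(SSSZ, Z)))
  [3] add(S(add(SSZ, Z)), mul(add(SZ, SZ), add(SSSZ, Z)))
  [4] S(add(add(SSZ, Z), mul(add(SZ, SZ), add(SSSZ, Z))))
  [5] S(add(S(add(SZ, Z)), mul(add(SZ, SZ), add(SSSZ, Z))))
  [6] S(S(add(add(SZ, Z), mul(add(SZ, SZ), add(SSSZ, Z)))))
  [7] S(S(add(S(add(Z, Z)), mul(add(SZ, SZ), add(SSSZ, Z)))))
  [8] S(S(S(add(add(Z, Z), mul(add(SZ, SZ), add(SSSZ, Z))))))
  [9] S(S(S(add(Z, mul(add(SZ, SZ), add(SSSZ, Z))))))
  [10] S(S(S(mul(add(SZ, SZ), add(SSSZ, Z)))))
  [11] S(S(S(mul(S(add(Z, SZ)), add(SSSZ, Z)))))
  [12] S(S(S(add(add(SSSZ, Z), mul(add(Z, SZ), add(SSSZ, Z))))))
  [13] S(S(S(add(S(add(SSZ, Z)), mul(add(Z, SZ), add(SSSZ, Z))))))
  [14] S(S(S(S(add(add(SSZ, Z), mul(add(Z, SZ), add(SSSZ, Z)))))))
  [15] S(S(S(S(add(S(add(SZ, Z)), mul(add(Z, SZ), add(SSSZ, Z)))))))
  [16] S(S(S(S(S(add(add(SZ, Z), mul(add(Z, SZ), add(SSSZ, Z))))))))
  [17] S(S(S(S(S(add(S(add(Z, Z)), mul(add(Z, SZ), add(SSSZ, Z))))))))
  [18] S(S(S(S(S(S(add(add(Z, Z), mul(add(Z, SZ), add(SSSZ, Z)))))))))
  [19] S(S(S(S(S(S(add(Z, mul(add(Z, SZ), add(SSSZ, Z)))))))))
  [20] S(S(S(S(S(S(mul(add(Z, SZ), add(SSSZ, Z))))))))
  [21] S(S(S(S(S(S(mul(SZ, add(SSSZ, Z))))))))
  [22] S(S(S(S(S(S(add(add(SSSZ, Z), mul(Z, add(SSSZ, Z)))))))))
  [23] S(S(S(S(S(S(add(S(add(SSZ, Z)), mul(Z, add(SSSZ, Z)))))))))
  [24] S(S(S(S(S(S(S(add(add(SSZ, Z), mul(Z, add(SSSZ, Z))))))))))
  [25] S(S(S(S(S(S(S(add(S(add(SZ, Z)), mul(Z, add(SSSZ, Z))))))))))
  [26] S(S(S(S(S(S(S(S(add(add(SZ, Z), mul(Z, add(SSSZ, Z)))))))))))
  [27] S(S(S(S(S(S(S(S(add(S(add(Z, Z)), mul(Z, add(SSSZ, Z)))))))))))
  [28] S(S(S(S(S(S(S(S(S(add(add(Z, Z), mul(Z, add(SSSZ, Z))))))))))))
  [29] S(S(S(S(S(S(S(S(S(add(Z, mul(Z, add(SSSZ, Z))))))))))))
  [30] S(S(S(S(S(S(S(S(S(mul(Z, add(SSSZ, Z)))))))))))
  [31] S^9(Z)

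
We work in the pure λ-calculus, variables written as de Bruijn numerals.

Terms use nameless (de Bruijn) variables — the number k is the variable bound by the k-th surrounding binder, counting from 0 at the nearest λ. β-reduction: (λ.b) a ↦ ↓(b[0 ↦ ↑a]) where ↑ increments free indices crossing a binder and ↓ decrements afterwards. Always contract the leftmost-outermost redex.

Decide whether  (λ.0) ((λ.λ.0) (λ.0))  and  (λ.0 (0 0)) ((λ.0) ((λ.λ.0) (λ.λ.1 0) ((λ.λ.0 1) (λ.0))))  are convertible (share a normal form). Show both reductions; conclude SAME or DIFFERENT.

Answer: SAME — A ⇓ λ.0, B ⇓ λ.0

Working:
Term A:
  start: (λ.0) ((λ.λ.0) (λ.0))
  →1  (λ.λ.0) (λ.0)
  →2  λ.0

Term B:
  start: (λ.0 (0 0)) ((λ.0) ((λ.λ.0) (λ.λ.1 0) ((λ.λ.0 1) (λ.0))))
  →1  (λ.0) ((λ.λ.0) (λ.λ.1 0) ((λ.λ.0 1) (λ.0))) ((λ.0) ((λ.λ.0) (λ.λ.1 0) ((λ.λ.0 1) (λ.0))) ((λ.0) ((λ.λ.0) (λ.λ.1 0) ((λ.λ.0 1) (λ.0)))))
  →2  (λ.λ.0) (λ.λ.1 0) ((λ.λ.0 1) (λ.0)) ((λ.0) ((λ.λ.0) (λ.λ.1 0) ((λ.λ.0 1) (λ.0))) ((λ.0) ((λ.λ.0) (λ.λ.1 0) ((λ.λ.0 1) (λ.0)))))
  →3  (λ.0) ((λ.λ.0 1) (λ.0)) ((λ.0) ((λ.λ.0) (λ.λ.1 0) ((λ.λ.0 1) (λ.0))) ((λ.0) ((λ.λ.0) (λ.λ.1 0) ((λ.λ.0 1) (λ.0)))))
  →4  (λ.λ.0 1) (λ.0) ((λ.0) ((λ.λ.0) (λ.λ.1 0) ((λ.λ.0 1) (λ.0))) ((λ.0) ((λ.λ.0) (λ.λ.1 0) ((λ.λ.0 1) (λ.0)))))
  →5  (λ.0 (λ.0)) ((λ.0) ((λ.λ.0) (λ.λ.1 0) ((λ.λ.0 1) (λ.0))) ((λ.0) ((λ.λ.0) (λ.λ.1 0) ((λ.λ.0 1) (λ.0)))))
  →6  (λ.0) ((λ.λ.0) (λ.λ.1 0) ((λ.λ.0 1) (λ.0))) ((λ.0) ((λ.λ.0) (λ.λ.1 0) ((λ.λ.0 1) (λ.0)))) (λ.0)
  →7  (λ.λ.0) (λ.λ.1 0) ((λ.λ.0 1) (λ.0)) ((λ.0) ((λ.λ.0) (λ.λ.1 0) ((λ.λ.0 1) (λ.0)))) (λ.0)
  →8  (λ.0) ((λ.λ.0 1) (λ.0)) ((λ.0) ((λ.λ.0) (λ.λ.1 0) ((λ.λ.0 1) (λ.0)))) (λ.0)
  →9  (λ.λ.0 1) (λ.0) ((λ.0) ((λ.λ.0) (λ.λ.1 0) ((λ.λ.0 1) (λ.0)))) (λ.0)
  →10  (λ.0 (λ.0)) ((λ.0) ((λ.λ.0) (λ.λ.1 0) ((λ.λ.0 1) (λ.0)))) (λ.0)
  →11  (λ.0) ((λ.λ.0) (λ.λ.1 0) ((λ.λ.0 1) (λ.0))) (λ.0) (λ.0)
  →12  (λ.λ.0) (λ.λ.1 0) ((λ.λ.0 1) (λ.0)) (λ.0) (λ.0)
  →13  (λ.0) ((λ.λ.0 1) (λ.0)) (λ.0) (λ.0)
  →14  (λ.λ.0 1) (λ.0) (λ.0) (λ.0)
  →15  (λ.0 (λ.0)) (λ.0) (λ.0)
  →16  (λ.0) (λ.0) (λ.0)
  →17  (λ.0) (λ.0)
  →18  λ.0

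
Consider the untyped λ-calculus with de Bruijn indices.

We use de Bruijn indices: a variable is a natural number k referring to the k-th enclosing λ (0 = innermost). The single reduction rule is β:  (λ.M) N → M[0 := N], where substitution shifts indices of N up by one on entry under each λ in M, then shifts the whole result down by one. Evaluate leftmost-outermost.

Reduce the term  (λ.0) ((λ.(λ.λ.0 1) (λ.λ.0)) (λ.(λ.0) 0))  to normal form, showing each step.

  start: (λ.0) ((λ.(λ.λ.0 1) (λ.λ.0)) (λ.(λ.0) 0))
  step 1: (λ.(λ.λ.0 1) (λ.λ.0)) (λ.(λ.0) 0)
  step 2: (λ.λ.0 1) (λ.λ.0)
  step 3: λ.0 (λ.λ.0)

Answer: normal form = λ.0 (λ.λ.0)  (in 3 steps)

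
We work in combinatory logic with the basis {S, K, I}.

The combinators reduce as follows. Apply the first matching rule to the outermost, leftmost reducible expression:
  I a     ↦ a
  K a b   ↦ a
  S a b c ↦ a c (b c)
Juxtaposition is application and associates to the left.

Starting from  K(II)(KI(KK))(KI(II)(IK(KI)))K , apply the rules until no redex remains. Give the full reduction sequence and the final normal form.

  start: K(II)(KI(KK))(KI(II)(IK(KI)))K
  →1  II(KI(II)(IK(KI)))K
  →2  I(KI(II)(IK(KI)))K
  →3  KI(II)(IK(KI))K
  →4  I(IK(KI))K
  →5  IK(KI)K
  →6  K(KI)K
  →7  KI

Answer: normal form = KI  (in 7 steps)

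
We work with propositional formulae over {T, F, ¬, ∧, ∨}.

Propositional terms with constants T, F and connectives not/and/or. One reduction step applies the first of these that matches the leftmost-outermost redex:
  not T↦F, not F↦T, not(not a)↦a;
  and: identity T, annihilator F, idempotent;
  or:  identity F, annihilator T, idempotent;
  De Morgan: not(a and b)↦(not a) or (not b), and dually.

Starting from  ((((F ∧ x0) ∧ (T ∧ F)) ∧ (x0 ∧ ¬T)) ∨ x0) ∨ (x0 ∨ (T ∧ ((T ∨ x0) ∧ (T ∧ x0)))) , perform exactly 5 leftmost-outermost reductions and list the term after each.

Answer: after 5 steps: x0 ∨ (x0 ∨ ((T ∨ x0) ∧ (T ∧ x0)))

Derivation:
  start: ((((F ∧ x0) ∧ (T ∧ F)) ∧ (x0 ∧ ¬T)) ∨ x0) ∨ (x0 ∨ (T ∧ ((T ∨ x0) ∧ (T ∧ x0))))
  step 1: (((F ∧ (T ∧ F)) ∧ (x0 ∧ ¬T)) ∨ x0) ∨ (x0 ∨ (T ∧ ((T ∨ x0) ∧ (T ∧ x0))))
  step 2: ((F ∧ (x0 ∧ ¬T)) ∨ x0) ∨ (x0 ∨ (T ∧ ((T ∨ x0) ∧ (T ∧ x0))))
  step 3: (F ∨ x0) ∨ (x0 ∨ (T ∧ ((T ∨ x0) ∧ (T ∧ x0))))
  step 4: x0 ∨ (x0 ∨ (T ∧ ((T ∨ x0) ∧ (T ∧ x0))))
  step 5: x0 ∨ (x0 ∨ ((T ∨ x0) ∧ (T ∧ x0)))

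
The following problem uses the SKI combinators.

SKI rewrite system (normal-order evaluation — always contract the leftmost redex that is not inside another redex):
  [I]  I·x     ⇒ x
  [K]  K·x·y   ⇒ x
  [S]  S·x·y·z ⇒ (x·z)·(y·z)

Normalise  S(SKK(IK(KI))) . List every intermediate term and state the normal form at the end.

Answer: normal form = S(K(KI))  (in 3 steps)

Reduction:
  start: S(SKK(IK(KI)))
  step 1: S(K(IK(KI))(K(IK(KI))))
  step 2: S(IK(KI))
  step 3: S(K(KI))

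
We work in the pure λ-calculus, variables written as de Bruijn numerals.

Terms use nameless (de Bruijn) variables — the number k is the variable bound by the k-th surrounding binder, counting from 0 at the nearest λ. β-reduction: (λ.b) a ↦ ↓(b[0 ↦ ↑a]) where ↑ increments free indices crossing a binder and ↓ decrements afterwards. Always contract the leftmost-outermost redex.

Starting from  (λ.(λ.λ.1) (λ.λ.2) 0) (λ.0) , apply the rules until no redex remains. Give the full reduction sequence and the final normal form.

Answer: normal form = λ.λ.λ.0  (in 3 steps)

Working:
  start: (λ.(λ.λ.1) (λ.λ.2) 0) (λ.0)
  [1] (λ.λ.1) (λ.λ.λ.0) (λ.0)
  [2] (λ.λ.λ.λ.0) (λ.0)
  [3] λ.λ.λ.0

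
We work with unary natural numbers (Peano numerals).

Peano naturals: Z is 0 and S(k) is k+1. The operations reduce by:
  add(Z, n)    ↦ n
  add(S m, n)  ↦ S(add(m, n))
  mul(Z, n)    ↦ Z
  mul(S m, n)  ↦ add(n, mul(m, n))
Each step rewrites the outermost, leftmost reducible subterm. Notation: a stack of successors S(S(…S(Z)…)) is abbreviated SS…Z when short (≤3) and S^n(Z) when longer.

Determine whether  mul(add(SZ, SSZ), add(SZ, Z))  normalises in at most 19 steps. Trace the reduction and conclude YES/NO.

  start: mul(add(SZ, SSZ), add(SZ, Z))
  [1] mul(S(add(Z, SSZ)), add(SZ, Z))
  [2] add(add(SZ, Z), mul(add(Z, SSZ), add(SZ, Z)))
  [3] add(S(add(Z, Z)), mul(add(Z, SSZ), add(SZ, Z)))
  [4] S(add(add(Z, Z), mul(add(Z, SSZ), add(SZ, Z))))
  [5] S(add(Z, mul(add(Z, SSZ), add(SZ, Z))))
  [6] S(mul(add(Z, SSZ), add(SZ, Z)))
  [7] S(mul(SSZ, add(SZ, Z)))
  [8] S(add(add(SZ, Z), mul(SZ, add(SZ, Z))))
  [9] S(add(S(add(Z, Z)), mul(SZ, add(SZ, Z))))
  [10] S(S(add(add(Z, Z), mul(SZ, add(SZ, Z)))))
  [11] S(S(add(Z, mul(SZ, add(SZ, Z)))))
  [12] S(S(mul(SZ, add(SZ, Z))))
  [13] S(S(add(add(SZ, Z), mul(Z, add(SZ, Z)))))
  [14] S(S(add(S(add(Z, Z)), mul(Z, add(SZ, Z)))))
  [15] S(S(S(add(add(Z, Z), mul(Z, add(SZ, Z))))))
  [16] S(S(S(add(Z, mul(Z, add(SZ, Z))))))
  [17] S(S(S(mul(Z, add(SZ, Z)))))
  [18] SSSZ

Answer: YES — reaches normal form SSSZ in 18 ≤ 19 steps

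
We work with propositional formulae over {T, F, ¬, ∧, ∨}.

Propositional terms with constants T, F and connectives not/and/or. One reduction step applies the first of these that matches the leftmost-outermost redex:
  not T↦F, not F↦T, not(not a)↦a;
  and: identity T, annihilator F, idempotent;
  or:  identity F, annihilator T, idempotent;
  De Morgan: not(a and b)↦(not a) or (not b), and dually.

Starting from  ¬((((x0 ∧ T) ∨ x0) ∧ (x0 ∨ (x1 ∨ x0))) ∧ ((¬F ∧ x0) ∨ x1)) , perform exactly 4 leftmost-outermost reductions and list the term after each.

Answer: after 4 steps: (((¬x0 ∨ ¬T) ∧ ¬x0) ∨ ¬(x0 ∨ (x1 ∨ x0))) ∨ ¬((¬F ∧ x0) ∨ x1)

Working:
  start: ¬((((x0 ∧ T) ∨ x0) ∧ (x0 ∨ (x1 ∨ x0))) ∧ ((¬F ∧ x0) ∨ x1))
  [1] ¬(((x0 ∧ T) ∨ x0) ∧ (x0 ∨ (x1 ∨ x0))) ∨ ¬((¬F ∧ x0) ∨ x1)
  [2] (¬((x0 ∧ T) ∨ x0) ∨ ¬(x0 ∨ (x1 ∨ x0))) ∨ ¬((¬F ∧ x0) ∨ x1)
  [3] ((¬(x0 ∧ T) ∧ ¬x0) ∨ ¬(x0 ∨ (x1 ∨ x0))) ∨ ¬((¬F ∧ x0) ∨ x1)
  [4] (((¬x0 ∨ ¬T) ∧ ¬x0) ∨ ¬(x0 ∨ (x1 ∨ x0))) ∨ ¬((¬F ∧ x0) ∨ x1)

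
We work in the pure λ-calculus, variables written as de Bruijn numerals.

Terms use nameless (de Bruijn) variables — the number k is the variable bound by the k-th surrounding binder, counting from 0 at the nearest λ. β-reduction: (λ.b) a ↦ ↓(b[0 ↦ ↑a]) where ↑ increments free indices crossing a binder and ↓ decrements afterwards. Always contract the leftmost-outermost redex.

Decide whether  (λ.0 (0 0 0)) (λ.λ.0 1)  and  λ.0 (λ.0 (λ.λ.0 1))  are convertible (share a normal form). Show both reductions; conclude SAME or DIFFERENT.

Term A:
  start: (λ.0 (0 0 0)) (λ.λ.0 1)
  step 1: (λ.λ.0 1) ((λ.λ.0 1) (λ.λ.0 1) (λ.λ.0 1))
  step 2: λ.0 ((λ.λ.0 1) (λ.λ.0 1) (λ.λ.0 1))
  step 3: λ.0 ((λ.0 (λ.λ.0 1)) (λ.λ.0 1))
  step 4: λ.0 ((λ.λ.0 1) (λ.λ.0 1))
  step 5: λ.0 (λ.0 (λ.λ.0 1))

Term B:
  start: λ.0 (λ.0 (λ.λ.0 1))

Answer: SAME — A ⇓ λ.0 (λ.0 (λ.λ.0 1)), B ⇓ λ.0 (λ.0 (λ.λ.0 1))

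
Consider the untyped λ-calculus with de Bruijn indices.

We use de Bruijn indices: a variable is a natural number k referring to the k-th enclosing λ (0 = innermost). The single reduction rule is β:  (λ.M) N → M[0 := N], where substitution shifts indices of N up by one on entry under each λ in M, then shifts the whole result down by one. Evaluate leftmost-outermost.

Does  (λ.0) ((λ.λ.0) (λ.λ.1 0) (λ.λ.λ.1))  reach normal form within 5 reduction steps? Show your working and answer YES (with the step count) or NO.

  start: (λ.0) ((λ.λ.0) (λ.λ.1 0) (λ.λ.λ.1))
  step 1: (λ.λ.0) (λ.λ.1 0) (λ.λ.λ.1)
  step 2: (λ.0) (λ.λ.λ.1)
  step 3: λ.λ.λ.1

Answer: YES — reaches normal form λ.λ.λ.1 in 3 ≤ 5 steps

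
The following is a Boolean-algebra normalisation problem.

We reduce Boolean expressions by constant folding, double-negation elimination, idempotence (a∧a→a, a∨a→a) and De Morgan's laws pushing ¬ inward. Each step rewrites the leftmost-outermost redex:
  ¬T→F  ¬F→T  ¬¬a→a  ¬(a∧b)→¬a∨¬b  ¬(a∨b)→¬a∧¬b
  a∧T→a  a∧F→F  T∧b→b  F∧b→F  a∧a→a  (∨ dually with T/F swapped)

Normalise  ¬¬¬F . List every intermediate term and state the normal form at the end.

  start: ¬¬¬F
  →1  ¬F
  →2  T

Answer: normal form = T  (in 2 steps)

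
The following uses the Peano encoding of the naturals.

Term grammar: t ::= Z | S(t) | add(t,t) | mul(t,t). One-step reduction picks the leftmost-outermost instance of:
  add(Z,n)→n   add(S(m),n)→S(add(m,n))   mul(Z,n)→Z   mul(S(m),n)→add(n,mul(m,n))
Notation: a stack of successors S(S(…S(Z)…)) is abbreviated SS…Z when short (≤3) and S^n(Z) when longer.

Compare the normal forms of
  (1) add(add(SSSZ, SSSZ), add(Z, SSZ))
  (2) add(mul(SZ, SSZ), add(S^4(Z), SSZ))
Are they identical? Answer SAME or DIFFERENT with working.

Answer: SAME — A ⇓ S^8(Z), B ⇓ S^8(Z)

Derivation:
Term A:
  start: add(add(SSSZ, SSSZ), add(Z, SSZ))
  step 1: add(S(add(SSZ, SSSZ)), add(Z, SSZ))
  step 2: S(add(add(SSZ, SSSZ), add(Z, SSZ)))
  step 3: S(add(S(add(SZ, SSSZ)), add(Z, SSZ)))
  step 4: S(S(add(add(SZ, SSSZ), add(Z, SSZ))))
  step 5: S(S(add(S(add(Z, SSSZ)), add(Z, SSZ))))
  step 6: S(S(S(add(add(Z, SSSZ), add(Z, SSZ)))))
  step 7: S(S(S(add(SSSZ, add(Z, SSZ)))))
  step 8: S(S(S(S(add(SSZ, add(Z, SSZ))))))
  step 9: S(S(S(S(S(add(SZ, add(Z, SSZ)))))))
  step 10: S(S(S(S(S(S(add(Z, add(Z, SSZ))))))))
  step 11: S(S(S(S(S(S(add(Z, SSZ)))))))
  step 12: S^8(Z)

Term B:
  start: add(mul(SZ, SSZ), add(S^4(Z), SSZ))
  step 1: add(add(SSZ, mul(Z, SSZ)), add(S^4(Z), SSZ))
  step 2: add(S(add(SZ, mul(Z, SSZ))), add(S^4(Z), SSZ))
  step 3: S(add(add(SZ, mul(Z, SSZ)), add(S^4(Z), SSZ)))
  step 4: S(add(S(add(Z, mul(Z, SSZ))), add(S^4(Z), SSZ)))
  step 5: S(S(add(add(Z, mul(Z, SSZ)), add(S^4(Z), SSZ))))
  step 6: S(S(add(mul(Z, SSZ), add(S^4(Z), SSZ))))
  step 7: S(S(add(Z, add(S^4(Z), SSZ))))
  step 8: S(S(add(S^4(Z), SSZ)))
  step 9: S(S(S(add(SSSZ, SSZ))))
  step 10: S(S(S(S(add(SSZ, SSZ)))))
  step 11: S(S(S(S(S(add(SZ, SSZ))))))
  step 12: S(S(S(S(S(S(add(Z, SSZ)))))))
  step 13: S^8(Z)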